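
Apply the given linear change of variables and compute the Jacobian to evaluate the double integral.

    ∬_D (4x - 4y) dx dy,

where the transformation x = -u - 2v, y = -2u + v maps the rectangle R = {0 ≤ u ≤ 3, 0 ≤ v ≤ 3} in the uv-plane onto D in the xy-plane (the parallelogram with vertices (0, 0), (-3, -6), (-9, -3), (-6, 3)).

Compute the Jacobian determinant of (x, y) with respect to (u, v):

    ∂(x,y)/∂(u,v) = | -1  -2 | = (-1)(1) - (-2)(-2) = -5.
                   | -2  1 |

Its absolute value is |J| = 5 (the area scaling factor).

Substituting x = -u - 2v, y = -2u + v into the integrand,

    4x - 4y → 4u - 12v,

so the integral becomes

    ∬_R (4u - 12v) · |J| du dv = ∫_0^3 ∫_0^3 (20u - 60v) dv du.

Inner (v): 60u - 270.
Outer (u): -540.

Therefore ∬_D (4x - 4y) dx dy = -540.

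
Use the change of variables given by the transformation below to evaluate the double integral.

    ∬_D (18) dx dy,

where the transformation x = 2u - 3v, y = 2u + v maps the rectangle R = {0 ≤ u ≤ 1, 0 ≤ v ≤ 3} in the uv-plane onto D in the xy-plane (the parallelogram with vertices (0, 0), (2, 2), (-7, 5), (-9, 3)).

Compute the Jacobian determinant of (x, y) with respect to (u, v):

    ∂(x,y)/∂(u,v) = | 2  -3 | = (2)(1) - (-3)(2) = 8.
                   | 2  1 |

Its absolute value is |J| = 8 (the area scaling factor).

Substituting x = 2u - 3v, y = 2u + v into the integrand,

    18 → 18,

so the integral becomes

    ∬_R (18) · |J| du dv = ∫_0^1 ∫_0^3 (144) dv du.

Inner (v): 432.
Outer (u): 432.

Therefore ∬_D (18) dx dy = 432.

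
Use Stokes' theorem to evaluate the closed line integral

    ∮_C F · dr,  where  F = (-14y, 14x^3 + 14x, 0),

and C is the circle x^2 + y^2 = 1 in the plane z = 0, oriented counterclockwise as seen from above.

Let S be the flat disk x^2 + y^2 ≤ 1 in the plane z = 0, with upward unit normal n̂ = ẑ. By Stokes' theorem,

    ∮_C F · dr = ∬_S (∇ × F) · n̂ dS = ∬_D (curl F)_z dA,

where D is the disk x^2 + y^2 ≤ 1.

Compute the curl of F = (-14y, 14x^3 + 14x, 0):
    (∇ × F)_x = ∂F_z/∂y - ∂F_y/∂z = 0,
    (∇ × F)_y = ∂F_x/∂z - ∂F_z/∂x = 0,
    (∇ × F)_z = ∂F_y/∂x - ∂F_x/∂y = 42x^2 + 28.

On z = 0, (curl F)_z = 42x^2 + 28.

Convert to polar (x = r cos θ, y = r sin θ, dA = r dr dθ); the integrand becomes 42r^2cos(θ)^2 + 28, so

    ∬_D (curl F)_z dA = ∫_0^{2π} ∫_0^{1} (42r^2cos(θ)^2 + 28) · r dr dθ.

Inner (r from 0 to 1): 21cos(θ)^2/2 + 14.
Outer (θ from 0 to 2π): 77π/2.

Therefore ∮_C F · dr = 77π/2.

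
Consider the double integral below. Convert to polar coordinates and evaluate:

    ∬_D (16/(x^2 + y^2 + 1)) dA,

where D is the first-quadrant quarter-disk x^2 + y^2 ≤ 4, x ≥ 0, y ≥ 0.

The region D is 0 ≤ r ≤ 2, 0 ≤ θ ≤ π/2 in polar coordinates, where x = r cos(θ), y = r sin(θ), and dA = r dr dθ.

Under the substitution, the integrand becomes 16/(r^2 + 1), so

    ∬_D (16/(x^2 + y^2 + 1)) dA = ∫_{0}^{π/2} ∫_{0}^{2} (16/(r^2 + 1)) · r dr dθ.

Inner integral (in r): ∫_{0}^{2} (16/(r^2 + 1)) · r dr = log(390625).

Outer integral (in θ): ∫_{0}^{π/2} (log(390625)) dθ = 4π log(5).

Therefore ∬_D (16/(x^2 + y^2 + 1)) dA = 4π log(5).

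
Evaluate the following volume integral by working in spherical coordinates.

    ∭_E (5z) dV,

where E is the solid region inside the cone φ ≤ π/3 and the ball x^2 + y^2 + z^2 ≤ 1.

In spherical coordinates, x = ρ sin(φ) cos(θ), y = ρ sin(φ) sin(θ), z = ρ cos(φ), and dV = ρ^2 sin(φ) dρ dφ dθ.

The integrand becomes 5ρ cos(φ), so

    ∭_E (5z) dV = ∫_{0}^{2π} ∫_{0}^{π/3} ∫_{0}^{1} (5ρ cos(φ)) · ρ^2 sin(φ) dρ dφ dθ.

Inner (ρ): 5sin(2φ)/8.
Middle (φ): 15/32.
Outer (θ): 15π/16.

Therefore the triple integral equals 15π/16.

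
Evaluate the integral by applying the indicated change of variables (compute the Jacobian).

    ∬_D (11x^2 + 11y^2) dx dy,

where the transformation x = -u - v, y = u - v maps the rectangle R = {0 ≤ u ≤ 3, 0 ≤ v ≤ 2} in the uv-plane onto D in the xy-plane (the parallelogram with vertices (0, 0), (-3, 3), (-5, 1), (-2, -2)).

Compute the Jacobian determinant of (x, y) with respect to (u, v):

    ∂(x,y)/∂(u,v) = | -1  -1 | = (-1)(-1) - (-1)(1) = 2.
                   | 1  -1 |

Its absolute value is |J| = 2 (the area scaling factor).

Substituting x = -u - v, y = u - v into the integrand,

    11x^2 + 11y^2 → 22u^2 + 22v^2,

so the integral becomes

    ∬_R (22u^2 + 22v^2) · |J| du dv = ∫_0^3 ∫_0^2 (44u^2 + 44v^2) dv du.

Inner (v): 88u^2 + 352/3.
Outer (u): 1144.

Therefore ∬_D (11x^2 + 11y^2) dx dy = 1144.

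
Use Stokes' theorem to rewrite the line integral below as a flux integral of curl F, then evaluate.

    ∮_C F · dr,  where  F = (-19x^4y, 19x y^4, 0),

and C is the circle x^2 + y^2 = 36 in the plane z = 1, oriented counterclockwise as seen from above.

Let S be the flat disk x^2 + y^2 ≤ 36 in the plane z = 1, with upward unit normal n̂ = ẑ. By Stokes' theorem,

    ∮_C F · dr = ∬_S (∇ × F) · n̂ dS = ∬_D (curl F)_z dA,

where D is the disk x^2 + y^2 ≤ 36.

Compute the curl of F = (-19x^4y, 19x y^4, 0):
    (∇ × F)_x = ∂F_z/∂y - ∂F_y/∂z = 0,
    (∇ × F)_y = ∂F_x/∂z - ∂F_z/∂x = 0,
    (∇ × F)_z = ∂F_y/∂x - ∂F_x/∂y = 19x^4 + 19y^4.

On z = 1, (curl F)_z = 19x^4 + 19y^4.

Convert to polar (x = r cos θ, y = r sin θ, dA = r dr dθ); the integrand becomes 19r^4(sin(θ)^4 + cos(θ)^4), so

    ∬_D (curl F)_z dA = ∫_0^{2π} ∫_0^{6} (19r^4(sin(θ)^4 + cos(θ)^4)) · r dr dθ.

Inner (r from 0 to 6): 147744sin(θ)^4 + 147744cos(θ)^4.
Outer (θ from 0 to 2π): 221616π.

Therefore ∮_C F · dr = 221616π.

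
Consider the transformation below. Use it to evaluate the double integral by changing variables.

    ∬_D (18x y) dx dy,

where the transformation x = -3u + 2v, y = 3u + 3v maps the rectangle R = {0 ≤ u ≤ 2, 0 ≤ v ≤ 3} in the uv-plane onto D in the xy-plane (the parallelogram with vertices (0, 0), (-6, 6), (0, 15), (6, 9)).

Compute the Jacobian determinant of (x, y) with respect to (u, v):

    ∂(x,y)/∂(u,v) = | -3  2 | = (-3)(3) - (2)(3) = -15.
                   | 3  3 |

Its absolute value is |J| = 15 (the area scaling factor).

Substituting x = -3u + 2v, y = 3u + 3v into the integrand,

    18x y → -162u^2 - 54u v + 108v^2,

so the integral becomes

    ∬_R (-162u^2 - 54u v + 108v^2) · |J| du dv = ∫_0^2 ∫_0^3 (-2430u^2 - 810u v + 1620v^2) dv du.

Inner (v): -7290u^2 - 3645u + 14580.
Outer (u): 2430.

Therefore ∬_D (18x y) dx dy = 2430.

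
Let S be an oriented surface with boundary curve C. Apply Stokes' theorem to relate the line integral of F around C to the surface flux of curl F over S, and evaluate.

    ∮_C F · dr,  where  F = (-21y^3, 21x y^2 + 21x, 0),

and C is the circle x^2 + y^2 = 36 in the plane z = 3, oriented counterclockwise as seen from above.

Let S be the flat disk x^2 + y^2 ≤ 36 in the plane z = 3, with upward unit normal n̂ = ẑ. By Stokes' theorem,

    ∮_C F · dr = ∬_S (∇ × F) · n̂ dS = ∬_D (curl F)_z dA,

where D is the disk x^2 + y^2 ≤ 36.

Compute the curl of F = (-21y^3, 21x y^2 + 21x, 0):
    (∇ × F)_x = ∂F_z/∂y - ∂F_y/∂z = 0,
    (∇ × F)_y = ∂F_x/∂z - ∂F_z/∂x = 0,
    (∇ × F)_z = ∂F_y/∂x - ∂F_x/∂y = 84y^2 + 21.

On z = 3, (curl F)_z = 84y^2 + 21.

Convert to polar (x = r cos θ, y = r sin θ, dA = r dr dθ); the integrand becomes 84r^2sin(θ)^2 + 21, so

    ∬_D (curl F)_z dA = ∫_0^{2π} ∫_0^{6} (84r^2sin(θ)^2 + 21) · r dr dθ.

Inner (r from 0 to 6): 27216sin(θ)^2 + 378.
Outer (θ from 0 to 2π): 27972π.

Therefore ∮_C F · dr = 27972π.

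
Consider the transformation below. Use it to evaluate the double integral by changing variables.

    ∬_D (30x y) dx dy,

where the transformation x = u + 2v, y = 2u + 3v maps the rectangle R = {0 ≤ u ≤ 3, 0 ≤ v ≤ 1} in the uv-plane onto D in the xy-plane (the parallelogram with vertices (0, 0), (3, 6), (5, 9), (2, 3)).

Compute the Jacobian determinant of (x, y) with respect to (u, v):

    ∂(x,y)/∂(u,v) = | 1  2 | = (1)(3) - (2)(2) = -1.
                   | 2  3 |

Its absolute value is |J| = 1 (the area scaling factor).

Substituting x = u + 2v, y = 2u + 3v into the integrand,

    30x y → 60u^2 + 210u v + 180v^2,

so the integral becomes

    ∬_R (60u^2 + 210u v + 180v^2) · |J| du dv = ∫_0^3 ∫_0^1 (60u^2 + 210u v + 180v^2) dv du.

Inner (v): 60u^2 + 105u + 60.
Outer (u): 2385/2.

Therefore ∬_D (30x y) dx dy = 2385/2.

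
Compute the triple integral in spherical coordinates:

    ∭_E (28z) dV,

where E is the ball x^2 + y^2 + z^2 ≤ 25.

In spherical coordinates, x = ρ sin(φ) cos(θ), y = ρ sin(φ) sin(θ), z = ρ cos(φ), and dV = ρ^2 sin(φ) dρ dφ dθ.

The integrand becomes 28ρ cos(φ), so

    ∭_E (28z) dV = ∫_{0}^{2π} ∫_{0}^{π} ∫_{0}^{5} (28ρ cos(φ)) · ρ^2 sin(φ) dρ dφ dθ.

Inner (ρ): 4375sin(2φ)/2.
Middle (φ): 0.
Outer (θ): 0.

Therefore the triple integral equals 0.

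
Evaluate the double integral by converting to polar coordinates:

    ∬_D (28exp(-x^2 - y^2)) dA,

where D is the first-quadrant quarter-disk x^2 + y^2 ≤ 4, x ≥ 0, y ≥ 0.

The region D is 0 ≤ r ≤ 2, 0 ≤ θ ≤ π/2 in polar coordinates, where x = r cos(θ), y = r sin(θ), and dA = r dr dθ.

Under the substitution, the integrand becomes 28exp(-r^2), so

    ∬_D (28exp(-x^2 - y^2)) dA = ∫_{0}^{π/2} ∫_{0}^{2} (28exp(-r^2)) · r dr dθ.

Inner integral (in r): ∫_{0}^{2} (28exp(-r^2)) · r dr = 14 - 14exp(-4).

Outer integral (in θ): ∫_{0}^{π/2} (14 - 14exp(-4)) dθ = -7π exp(-4) + 7π.

Therefore ∬_D (28exp(-x^2 - y^2)) dA = -7π exp(-4) + 7π.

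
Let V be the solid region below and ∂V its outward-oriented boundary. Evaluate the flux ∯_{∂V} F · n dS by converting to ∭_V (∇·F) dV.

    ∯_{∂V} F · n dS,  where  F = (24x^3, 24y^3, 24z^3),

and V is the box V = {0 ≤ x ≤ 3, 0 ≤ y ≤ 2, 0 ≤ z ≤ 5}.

By the divergence theorem,

    ∯_{∂V} F · n dS = ∭_V (∇ · F) dV.

Compute the divergence:
    ∇ · F = ∂F_x/∂x + ∂F_y/∂y + ∂F_z/∂z = 72x^2 + 72y^2 + 72z^2.

V is a rectangular box, so dV = dx dy dz with 0 ≤ x ≤ 3, 0 ≤ y ≤ 2, 0 ≤ z ≤ 5.

Integrate (72x^2 + 72y^2 + 72z^2) over V as an iterated integral:

    ∭_V (∇·F) dV = ∫_0^{3} ∫_0^{2} ∫_0^{5} (72x^2 + 72y^2 + 72z^2) dz dy dx.

Inner (z from 0 to 5): 360x^2 + 360y^2 + 3000.
Middle (y from 0 to 2): 720x^2 + 6960.
Outer (x from 0 to 3): 27360.

Therefore ∯_{∂V} F · n dS = 27360.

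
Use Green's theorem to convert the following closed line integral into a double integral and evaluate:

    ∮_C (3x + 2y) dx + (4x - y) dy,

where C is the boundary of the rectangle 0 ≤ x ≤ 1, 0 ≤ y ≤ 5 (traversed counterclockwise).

Green's theorem converts the closed line integral into a double integral over the enclosed region D:

    ∮_C P dx + Q dy = ∬_D (∂Q/∂x - ∂P/∂y) dA.

Here P = 3x + 2y, Q = 4x - y, so

    ∂Q/∂x = 4,    ∂P/∂y = 2,
    ∂Q/∂x - ∂P/∂y = 2.

D is the region 0 ≤ x ≤ 1, 0 ≤ y ≤ 5. Evaluating the double integral:

    ∬_D (2) dA = ∫_0^{1} ∫_0^{5} (2) dy dx.

Inner (y from 0 to 5): 10.
Outer (x from 0 to 1): 10.

Therefore ∮_C P dx + Q dy = 10.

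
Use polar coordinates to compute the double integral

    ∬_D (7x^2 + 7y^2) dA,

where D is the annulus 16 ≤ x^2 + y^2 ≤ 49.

The region D is 4 ≤ r ≤ 7, 0 ≤ θ ≤ 2π in polar coordinates, where x = r cos(θ), y = r sin(θ), and dA = r dr dθ.

Under the substitution, the integrand becomes 7r^2, so

    ∬_D (7x^2 + 7y^2) dA = ∫_{0}^{2π} ∫_{4}^{7} (7r^2) · r dr dθ.

Inner integral (in r): ∫_{4}^{7} (7r^2) · r dr = 15015/4.

Outer integral (in θ): ∫_{0}^{2π} (15015/4) dθ = 15015π/2.

Therefore ∬_D (7x^2 + 7y^2) dA = 15015π/2.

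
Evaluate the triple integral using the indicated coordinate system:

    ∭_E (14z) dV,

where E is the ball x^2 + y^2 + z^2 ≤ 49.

In spherical coordinates, x = ρ sin(φ) cos(θ), y = ρ sin(φ) sin(θ), z = ρ cos(φ), and dV = ρ^2 sin(φ) dρ dφ dθ.

The integrand becomes 14ρ cos(φ), so

    ∭_E (14z) dV = ∫_{0}^{2π} ∫_{0}^{π} ∫_{0}^{7} (14ρ cos(φ)) · ρ^2 sin(φ) dρ dφ dθ.

Inner (ρ): 16807sin(2φ)/4.
Middle (φ): 0.
Outer (θ): 0.

Therefore the triple integral equals 0.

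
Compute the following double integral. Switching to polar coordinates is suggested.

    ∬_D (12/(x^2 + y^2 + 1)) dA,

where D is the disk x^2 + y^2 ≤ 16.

The region D is 0 ≤ r ≤ 4, 0 ≤ θ ≤ 2π in polar coordinates, where x = r cos(θ), y = r sin(θ), and dA = r dr dθ.

Under the substitution, the integrand becomes 12/(r^2 + 1), so

    ∬_D (12/(x^2 + y^2 + 1)) dA = ∫_{0}^{2π} ∫_{0}^{4} (12/(r^2 + 1)) · r dr dθ.

Inner integral (in r): ∫_{0}^{4} (12/(r^2 + 1)) · r dr = log(24137569).

Outer integral (in θ): ∫_{0}^{2π} (log(24137569)) dθ = 12π log(17).

Therefore ∬_D (12/(x^2 + y^2 + 1)) dA = 12π log(17).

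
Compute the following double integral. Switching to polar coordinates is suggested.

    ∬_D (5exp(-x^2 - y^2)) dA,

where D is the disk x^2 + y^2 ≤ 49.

The region D is 0 ≤ r ≤ 7, 0 ≤ θ ≤ 2π in polar coordinates, where x = r cos(θ), y = r sin(θ), and dA = r dr dθ.

Under the substitution, the integrand becomes 5exp(-r^2), so

    ∬_D (5exp(-x^2 - y^2)) dA = ∫_{0}^{2π} ∫_{0}^{7} (5exp(-r^2)) · r dr dθ.

Inner integral (in r): ∫_{0}^{7} (5exp(-r^2)) · r dr = 5/2 - 5exp(-49)/2.

Outer integral (in θ): ∫_{0}^{2π} (5/2 - 5exp(-49)/2) dθ = -5π exp(-49) + 5π.

Therefore ∬_D (5exp(-x^2 - y^2)) dA = -5π exp(-49) + 5π.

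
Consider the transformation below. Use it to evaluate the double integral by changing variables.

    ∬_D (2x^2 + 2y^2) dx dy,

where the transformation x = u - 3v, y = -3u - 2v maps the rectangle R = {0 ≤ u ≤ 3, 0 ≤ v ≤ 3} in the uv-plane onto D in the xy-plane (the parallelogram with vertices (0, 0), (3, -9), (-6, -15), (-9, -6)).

Compute the Jacobian determinant of (x, y) with respect to (u, v):

    ∂(x,y)/∂(u,v) = | 1  -3 | = (1)(-2) - (-3)(-3) = -11.
                   | -3  -2 |

Its absolute value is |J| = 11 (the area scaling factor).

Substituting x = u - 3v, y = -3u - 2v into the integrand,

    2x^2 + 2y^2 → 20u^2 + 12u v + 26v^2,

so the integral becomes

    ∬_R (20u^2 + 12u v + 26v^2) · |J| du dv = ∫_0^3 ∫_0^3 (220u^2 + 132u v + 286v^2) dv du.

Inner (v): 660u^2 + 594u + 2574.
Outer (u): 16335.

Therefore ∬_D (2x^2 + 2y^2) dx dy = 16335.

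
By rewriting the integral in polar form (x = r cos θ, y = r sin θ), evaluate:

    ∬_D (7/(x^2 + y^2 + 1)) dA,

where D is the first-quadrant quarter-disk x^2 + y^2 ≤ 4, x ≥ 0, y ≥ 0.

The region D is 0 ≤ r ≤ 2, 0 ≤ θ ≤ π/2 in polar coordinates, where x = r cos(θ), y = r sin(θ), and dA = r dr dθ.

Under the substitution, the integrand becomes 7/(r^2 + 1), so

    ∬_D (7/(x^2 + y^2 + 1)) dA = ∫_{0}^{π/2} ∫_{0}^{2} (7/(r^2 + 1)) · r dr dθ.

Inner integral (in r): ∫_{0}^{2} (7/(r^2 + 1)) · r dr = 7log(5)/2.

Outer integral (in θ): ∫_{0}^{π/2} (7log(5)/2) dθ = 7π log(5)/4.

Therefore ∬_D (7/(x^2 + y^2 + 1)) dA = 7π log(5)/4.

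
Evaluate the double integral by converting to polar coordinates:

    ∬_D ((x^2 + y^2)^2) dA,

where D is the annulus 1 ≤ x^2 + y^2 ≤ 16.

The region D is 1 ≤ r ≤ 4, 0 ≤ θ ≤ 2π in polar coordinates, where x = r cos(θ), y = r sin(θ), and dA = r dr dθ.

Under the substitution, the integrand becomes r^4, so

    ∬_D ((x^2 + y^2)^2) dA = ∫_{0}^{2π} ∫_{1}^{4} (r^4) · r dr dθ.

Inner integral (in r): ∫_{1}^{4} (r^4) · r dr = 1365/2.

Outer integral (in θ): ∫_{0}^{2π} (1365/2) dθ = 1365π.

Therefore ∬_D ((x^2 + y^2)^2) dA = 1365π.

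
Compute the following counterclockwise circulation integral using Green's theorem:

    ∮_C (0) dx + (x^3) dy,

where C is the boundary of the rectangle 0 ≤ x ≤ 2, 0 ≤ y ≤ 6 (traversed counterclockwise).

Green's theorem converts the closed line integral into a double integral over the enclosed region D:

    ∮_C P dx + Q dy = ∬_D (∂Q/∂x - ∂P/∂y) dA.

Here P = 0, Q = x^3, so

    ∂Q/∂x = 3x^2,    ∂P/∂y = 0,
    ∂Q/∂x - ∂P/∂y = 3x^2.

D is the region 0 ≤ x ≤ 2, 0 ≤ y ≤ 6. Evaluating the double integral:

    ∬_D (3x^2) dA = ∫_0^{2} ∫_0^{6} (3x^2) dy dx.

Inner (y from 0 to 6): 18x^2.
Outer (x from 0 to 2): 48.

Therefore ∮_C P dx + Q dy = 48.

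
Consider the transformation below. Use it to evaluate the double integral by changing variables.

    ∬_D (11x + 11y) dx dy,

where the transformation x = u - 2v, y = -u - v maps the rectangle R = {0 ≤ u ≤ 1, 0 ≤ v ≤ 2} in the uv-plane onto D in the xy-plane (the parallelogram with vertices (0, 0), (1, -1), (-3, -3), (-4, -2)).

Compute the Jacobian determinant of (x, y) with respect to (u, v):

    ∂(x,y)/∂(u,v) = | 1  -2 | = (1)(-1) - (-2)(-1) = -3.
                   | -1  -1 |

Its absolute value is |J| = 3 (the area scaling factor).

Substituting x = u - 2v, y = -u - v into the integrand,

    11x + 11y → -33v,

so the integral becomes

    ∬_R (-33v) · |J| du dv = ∫_0^1 ∫_0^2 (-99v) dv du.

Inner (v): -198.
Outer (u): -198.

Therefore ∬_D (11x + 11y) dx dy = -198.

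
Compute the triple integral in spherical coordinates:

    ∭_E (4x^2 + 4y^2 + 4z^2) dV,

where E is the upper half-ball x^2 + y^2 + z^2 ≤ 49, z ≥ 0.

In spherical coordinates, x = ρ sin(φ) cos(θ), y = ρ sin(φ) sin(θ), z = ρ cos(φ), and dV = ρ^2 sin(φ) dρ dφ dθ.

The integrand becomes 4ρ^2, so

    ∭_E (4x^2 + 4y^2 + 4z^2) dV = ∫_{0}^{2π} ∫_{0}^{π/2} ∫_{0}^{7} (4ρ^2) · ρ^2 sin(φ) dρ dφ dθ.

Inner (ρ): 67228sin(φ)/5.
Middle (φ): 67228/5.
Outer (θ): 134456π/5.

Therefore the triple integral equals 134456π/5.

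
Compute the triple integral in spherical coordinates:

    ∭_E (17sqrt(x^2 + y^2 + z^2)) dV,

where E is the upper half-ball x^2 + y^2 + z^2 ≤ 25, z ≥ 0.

In spherical coordinates, x = ρ sin(φ) cos(θ), y = ρ sin(φ) sin(θ), z = ρ cos(φ), and dV = ρ^2 sin(φ) dρ dφ dθ.

The integrand becomes 17ρ, so

    ∭_E (17sqrt(x^2 + y^2 + z^2)) dV = ∫_{0}^{2π} ∫_{0}^{π/2} ∫_{0}^{5} (17ρ) · ρ^2 sin(φ) dρ dφ dθ.

Inner (ρ): 10625sin(φ)/4.
Middle (φ): 10625/4.
Outer (θ): 10625π/2.

Therefore the triple integral equals 10625π/2.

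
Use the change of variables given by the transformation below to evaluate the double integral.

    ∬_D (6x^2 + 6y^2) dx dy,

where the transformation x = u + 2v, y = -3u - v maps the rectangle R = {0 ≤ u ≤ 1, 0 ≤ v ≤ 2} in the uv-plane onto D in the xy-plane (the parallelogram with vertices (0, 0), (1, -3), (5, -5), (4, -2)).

Compute the Jacobian determinant of (x, y) with respect to (u, v):

    ∂(x,y)/∂(u,v) = | 1  2 | = (1)(-1) - (2)(-3) = 5.
                   | -3  -1 |

Its absolute value is |J| = 5 (the area scaling factor).

Substituting x = u + 2v, y = -3u - v into the integrand,

    6x^2 + 6y^2 → 60u^2 + 60u v + 30v^2,

so the integral becomes

    ∬_R (60u^2 + 60u v + 30v^2) · |J| du dv = ∫_0^1 ∫_0^2 (300u^2 + 300u v + 150v^2) dv du.

Inner (v): 600u^2 + 600u + 400.
Outer (u): 900.

Therefore ∬_D (6x^2 + 6y^2) dx dy = 900.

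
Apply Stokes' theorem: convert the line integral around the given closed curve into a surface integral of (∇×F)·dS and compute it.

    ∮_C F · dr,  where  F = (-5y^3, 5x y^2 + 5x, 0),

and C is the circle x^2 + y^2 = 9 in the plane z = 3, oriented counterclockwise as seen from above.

Let S be the flat disk x^2 + y^2 ≤ 9 in the plane z = 3, with upward unit normal n̂ = ẑ. By Stokes' theorem,

    ∮_C F · dr = ∬_S (∇ × F) · n̂ dS = ∬_D (curl F)_z dA,

where D is the disk x^2 + y^2 ≤ 9.

Compute the curl of F = (-5y^3, 5x y^2 + 5x, 0):
    (∇ × F)_x = ∂F_z/∂y - ∂F_y/∂z = 0,
    (∇ × F)_y = ∂F_x/∂z - ∂F_z/∂x = 0,
    (∇ × F)_z = ∂F_y/∂x - ∂F_x/∂y = 20y^2 + 5.

On z = 3, (curl F)_z = 20y^2 + 5.

Convert to polar (x = r cos θ, y = r sin θ, dA = r dr dθ); the integrand becomes 20r^2sin(θ)^2 + 5, so

    ∬_D (curl F)_z dA = ∫_0^{2π} ∫_0^{3} (20r^2sin(θ)^2 + 5) · r dr dθ.

Inner (r from 0 to 3): 405sin(θ)^2 + 45/2.
Outer (θ from 0 to 2π): 450π.

Therefore ∮_C F · dr = 450π.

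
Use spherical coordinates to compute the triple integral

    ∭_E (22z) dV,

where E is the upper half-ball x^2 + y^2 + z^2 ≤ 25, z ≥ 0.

In spherical coordinates, x = ρ sin(φ) cos(θ), y = ρ sin(φ) sin(θ), z = ρ cos(φ), and dV = ρ^2 sin(φ) dρ dφ dθ.

The integrand becomes 22ρ cos(φ), so

    ∭_E (22z) dV = ∫_{0}^{2π} ∫_{0}^{π/2} ∫_{0}^{5} (22ρ cos(φ)) · ρ^2 sin(φ) dρ dφ dθ.

Inner (ρ): 6875sin(2φ)/4.
Middle (φ): 6875/4.
Outer (θ): 6875π/2.

Therefore the triple integral equals 6875π/2.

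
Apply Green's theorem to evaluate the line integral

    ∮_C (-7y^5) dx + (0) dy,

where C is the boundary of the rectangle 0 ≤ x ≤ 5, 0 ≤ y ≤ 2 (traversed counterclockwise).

Green's theorem converts the closed line integral into a double integral over the enclosed region D:

    ∮_C P dx + Q dy = ∬_D (∂Q/∂x - ∂P/∂y) dA.

Here P = -7y^5, Q = 0, so

    ∂Q/∂x = 0,    ∂P/∂y = -35y^4,
    ∂Q/∂x - ∂P/∂y = 35y^4.

D is the region 0 ≤ x ≤ 5, 0 ≤ y ≤ 2. Evaluating the double integral:

    ∬_D (35y^4) dA = ∫_0^{5} ∫_0^{2} (35y^4) dy dx.

Inner (y from 0 to 2): 224.
Outer (x from 0 to 5): 1120.

Therefore ∮_C P dx + Q dy = 1120.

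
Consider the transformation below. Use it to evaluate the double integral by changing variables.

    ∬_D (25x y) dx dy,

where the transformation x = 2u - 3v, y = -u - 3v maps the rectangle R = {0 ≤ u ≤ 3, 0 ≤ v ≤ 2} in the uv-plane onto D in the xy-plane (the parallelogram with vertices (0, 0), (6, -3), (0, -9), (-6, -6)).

Compute the Jacobian determinant of (x, y) with respect to (u, v):

    ∂(x,y)/∂(u,v) = | 2  -3 | = (2)(-3) - (-3)(-1) = -9.
                   | -1  -3 |

Its absolute value is |J| = 9 (the area scaling factor).

Substituting x = 2u - 3v, y = -u - 3v into the integrand,

    25x y → -50u^2 - 75u v + 225v^2,

so the integral becomes

    ∬_R (-50u^2 - 75u v + 225v^2) · |J| du dv = ∫_0^3 ∫_0^2 (-450u^2 - 675u v + 2025v^2) dv du.

Inner (v): -900u^2 - 1350u + 5400.
Outer (u): 2025.

Therefore ∬_D (25x y) dx dy = 2025.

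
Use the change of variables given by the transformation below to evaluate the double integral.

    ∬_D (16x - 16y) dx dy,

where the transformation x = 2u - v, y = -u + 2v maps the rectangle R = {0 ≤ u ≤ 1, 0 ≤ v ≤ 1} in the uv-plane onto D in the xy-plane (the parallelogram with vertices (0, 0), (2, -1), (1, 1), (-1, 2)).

Compute the Jacobian determinant of (x, y) with respect to (u, v):

    ∂(x,y)/∂(u,v) = | 2  -1 | = (2)(2) - (-1)(-1) = 3.
                   | -1  2 |

Its absolute value is |J| = 3 (the area scaling factor).

Substituting x = 2u - v, y = -u + 2v into the integrand,

    16x - 16y → 48u - 48v,

so the integral becomes

    ∬_R (48u - 48v) · |J| du dv = ∫_0^1 ∫_0^1 (144u - 144v) dv du.

Inner (v): 144u - 72.
Outer (u): 0.

Therefore ∬_D (16x - 16y) dx dy = 0.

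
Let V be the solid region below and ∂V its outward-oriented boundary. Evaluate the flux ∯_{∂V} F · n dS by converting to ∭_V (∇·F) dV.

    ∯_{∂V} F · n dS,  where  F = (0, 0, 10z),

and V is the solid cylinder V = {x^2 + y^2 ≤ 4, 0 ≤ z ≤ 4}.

By the divergence theorem,

    ∯_{∂V} F · n dS = ∭_V (∇ · F) dV.

Compute the divergence:
    ∇ · F = ∂F_x/∂x + ∂F_y/∂y + ∂F_z/∂z = 0 + 0 + 10 = 10.

In cylindrical coordinates, x = r cos(θ), y = r sin(θ), z = z, dV = r dr dθ dz, with 0 ≤ r ≤ 2, 0 ≤ θ ≤ 2π, 0 ≤ z ≤ 4.

The integrand, after substitution and multiplying by the volume element, becomes (10) · r, so

    ∭_V (∇·F) dV = ∫_0^{2π} ∫_0^{2} ∫_0^{4} (10) · r dz dr dθ.

Inner (z from 0 to 4): 40r.
Middle (r from 0 to 2): 80.
Outer (θ from 0 to 2π): 160π.

Therefore ∯_{∂V} F · n dS = 160π.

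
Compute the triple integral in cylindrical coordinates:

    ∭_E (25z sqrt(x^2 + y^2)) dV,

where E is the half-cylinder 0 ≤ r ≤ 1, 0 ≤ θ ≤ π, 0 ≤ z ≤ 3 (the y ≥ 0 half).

In cylindrical coordinates, x = r cos(θ), y = r sin(θ), z = z, and dV = r dr dθ dz.

The integrand becomes 25r z, so

    ∭_E (25z sqrt(x^2 + y^2)) dV = ∫_{0}^{π} ∫_{0}^{1} ∫_{0}^{3} (25r z) · r dz dr dθ.

Inner (z): 225r^2/2.
Middle (r from 0 to 1): 75/2.
Outer (θ): 75π/2.

Therefore the triple integral equals 75π/2.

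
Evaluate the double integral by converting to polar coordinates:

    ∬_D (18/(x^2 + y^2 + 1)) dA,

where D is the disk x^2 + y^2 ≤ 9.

The region D is 0 ≤ r ≤ 3, 0 ≤ θ ≤ 2π in polar coordinates, where x = r cos(θ), y = r sin(θ), and dA = r dr dθ.

Under the substitution, the integrand becomes 18/(r^2 + 1), so

    ∬_D (18/(x^2 + y^2 + 1)) dA = ∫_{0}^{2π} ∫_{0}^{3} (18/(r^2 + 1)) · r dr dθ.

Inner integral (in r): ∫_{0}^{3} (18/(r^2 + 1)) · r dr = log(1000000000).

Outer integral (in θ): ∫_{0}^{2π} (log(1000000000)) dθ = 18π log(10).

Therefore ∬_D (18/(x^2 + y^2 + 1)) dA = 18π log(10).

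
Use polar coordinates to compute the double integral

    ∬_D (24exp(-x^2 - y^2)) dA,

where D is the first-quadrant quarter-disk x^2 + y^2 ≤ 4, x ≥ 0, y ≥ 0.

The region D is 0 ≤ r ≤ 2, 0 ≤ θ ≤ π/2 in polar coordinates, where x = r cos(θ), y = r sin(θ), and dA = r dr dθ.

Under the substitution, the integrand becomes 24exp(-r^2), so

    ∬_D (24exp(-x^2 - y^2)) dA = ∫_{0}^{π/2} ∫_{0}^{2} (24exp(-r^2)) · r dr dθ.

Inner integral (in r): ∫_{0}^{2} (24exp(-r^2)) · r dr = 12 - 12exp(-4).

Outer integral (in θ): ∫_{0}^{π/2} (12 - 12exp(-4)) dθ = -6π exp(-4) + 6π.

Therefore ∬_D (24exp(-x^2 - y^2)) dA = -6π exp(-4) + 6π.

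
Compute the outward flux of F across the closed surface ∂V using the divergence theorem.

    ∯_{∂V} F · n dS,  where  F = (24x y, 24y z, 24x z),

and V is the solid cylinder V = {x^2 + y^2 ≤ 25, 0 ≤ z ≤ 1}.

By the divergence theorem,

    ∯_{∂V} F · n dS = ∭_V (∇ · F) dV.

Compute the divergence:
    ∇ · F = ∂F_x/∂x + ∂F_y/∂y + ∂F_z/∂z = 24y + 24z + 24x = 24x + 24y + 24z.

In cylindrical coordinates, x = r cos(θ), y = r sin(θ), z = z, dV = r dr dθ dz, with 0 ≤ r ≤ 5, 0 ≤ θ ≤ 2π, 0 ≤ z ≤ 1.

The integrand, after substitution and multiplying by the volume element, becomes (24sqrt(2)r sin(θ + π/4) + 24z) · r, so

    ∭_V (∇·F) dV = ∫_0^{2π} ∫_0^{5} ∫_0^{1} (24sqrt(2)r sin(θ + π/4) + 24z) · r dz dr dθ.

Inner (z from 0 to 1): 12r (2sqrt(2)r sin(θ + π/4) + 1).
Middle (r from 0 to 5): 1000sqrt(2)sin(θ + π/4) + 150.
Outer (θ from 0 to 2π): 300π.

Therefore ∯_{∂V} F · n dS = 300π.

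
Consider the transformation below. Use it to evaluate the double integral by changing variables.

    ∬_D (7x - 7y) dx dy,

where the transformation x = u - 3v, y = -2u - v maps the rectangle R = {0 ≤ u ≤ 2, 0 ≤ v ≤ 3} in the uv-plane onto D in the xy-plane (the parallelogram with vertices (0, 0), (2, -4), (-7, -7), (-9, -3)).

Compute the Jacobian determinant of (x, y) with respect to (u, v):

    ∂(x,y)/∂(u,v) = | 1  -3 | = (1)(-1) - (-3)(-2) = -7.
                   | -2  -1 |

Its absolute value is |J| = 7 (the area scaling factor).

Substituting x = u - 3v, y = -2u - v into the integrand,

    7x - 7y → 21u - 14v,

so the integral becomes

    ∬_R (21u - 14v) · |J| du dv = ∫_0^2 ∫_0^3 (147u - 98v) dv du.

Inner (v): 441u - 441.
Outer (u): 0.

Therefore ∬_D (7x - 7y) dx dy = 0.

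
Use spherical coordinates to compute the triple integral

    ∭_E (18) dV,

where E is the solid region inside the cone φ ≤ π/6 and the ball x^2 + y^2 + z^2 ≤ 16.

In spherical coordinates, x = ρ sin(φ) cos(θ), y = ρ sin(φ) sin(θ), z = ρ cos(φ), and dV = ρ^2 sin(φ) dρ dφ dθ.

The integrand becomes 18, so

    ∭_E (18) dV = ∫_{0}^{2π} ∫_{0}^{π/6} ∫_{0}^{4} (18) · ρ^2 sin(φ) dρ dφ dθ.

Inner (ρ): 384sin(φ).
Middle (φ): 384 - 192sqrt(3).
Outer (θ): 384π (2 - sqrt(3)).

Therefore the triple integral equals 384π (2 - sqrt(3)).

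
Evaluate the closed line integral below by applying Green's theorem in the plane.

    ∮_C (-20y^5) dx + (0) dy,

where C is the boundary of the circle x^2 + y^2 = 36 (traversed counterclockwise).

Green's theorem converts the closed line integral into a double integral over the enclosed region D:

    ∮_C P dx + Q dy = ∬_D (∂Q/∂x - ∂P/∂y) dA.

Here P = -20y^5, Q = 0, so

    ∂Q/∂x = 0,    ∂P/∂y = -100y^4,
    ∂Q/∂x - ∂P/∂y = 100y^4.

D is the region x^2 + y^2 ≤ 36. Evaluating the double integral:

In polar coordinates (x = r cos θ, y = r sin θ, dA = r dr dθ) the integrand becomes 100r^4sin(θ)^4, so

    ∬_D (100y^4) dA = ∫_0^{2π} ∫_0^{6} (100r^4sin(θ)^4) · r dr dθ.

Inner (r from 0 to 6): 777600sin(θ)^4.
Outer (θ from 0 to 2π): 583200π.

Therefore ∮_C P dx + Q dy = 583200π.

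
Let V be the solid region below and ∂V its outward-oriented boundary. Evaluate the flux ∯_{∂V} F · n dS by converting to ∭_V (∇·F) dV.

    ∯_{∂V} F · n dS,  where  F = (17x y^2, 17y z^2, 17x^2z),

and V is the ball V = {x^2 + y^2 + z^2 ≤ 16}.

By the divergence theorem,

    ∯_{∂V} F · n dS = ∭_V (∇ · F) dV.

Compute the divergence:
    ∇ · F = ∂F_x/∂x + ∂F_y/∂y + ∂F_z/∂z = 17y^2 + 17z^2 + 17x^2 = 17x^2 + 17y^2 + 17z^2.

In spherical coordinates, x = ρ sin(φ) cos(θ), y = ρ sin(φ) sin(θ), z = ρ cos(φ), dV = ρ^2 sin(φ) dρ dφ dθ, with 0 ≤ ρ ≤ 4, 0 ≤ φ ≤ π, 0 ≤ θ ≤ 2π.

The integrand, after substitution and multiplying by the volume element, becomes (17ρ^2) · ρ^2 sin(φ), so

    ∭_V (∇·F) dV = ∫_0^{2π} ∫_0^{π} ∫_0^{4} (17ρ^2) · ρ^2 sin(φ) dρ dφ dθ.

Inner (ρ from 0 to 4): 17408sin(φ)/5.
Middle (φ from 0 to π): 34816/5.
Outer (θ from 0 to 2π): 69632π/5.

Therefore ∯_{∂V} F · n dS = 69632π/5.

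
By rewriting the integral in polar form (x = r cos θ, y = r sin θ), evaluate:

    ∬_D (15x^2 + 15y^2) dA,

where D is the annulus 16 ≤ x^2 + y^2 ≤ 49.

The region D is 4 ≤ r ≤ 7, 0 ≤ θ ≤ 2π in polar coordinates, where x = r cos(θ), y = r sin(θ), and dA = r dr dθ.

Under the substitution, the integrand becomes 15r^2, so

    ∬_D (15x^2 + 15y^2) dA = ∫_{0}^{2π} ∫_{4}^{7} (15r^2) · r dr dθ.

Inner integral (in r): ∫_{4}^{7} (15r^2) · r dr = 32175/4.

Outer integral (in θ): ∫_{0}^{2π} (32175/4) dθ = 32175π/2.

Therefore ∬_D (15x^2 + 15y^2) dA = 32175π/2.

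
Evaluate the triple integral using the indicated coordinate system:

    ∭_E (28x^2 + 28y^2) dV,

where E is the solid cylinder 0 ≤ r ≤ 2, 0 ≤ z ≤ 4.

In cylindrical coordinates, x = r cos(θ), y = r sin(θ), z = z, and dV = r dr dθ dz.

The integrand becomes 28r^2, so

    ∭_E (28x^2 + 28y^2) dV = ∫_{0}^{2π} ∫_{0}^{2} ∫_{0}^{4} (28r^2) · r dz dr dθ.

Inner (z): 112r^3.
Middle (r from 0 to 2): 448.
Outer (θ): 896π.

Therefore the triple integral equals 896π.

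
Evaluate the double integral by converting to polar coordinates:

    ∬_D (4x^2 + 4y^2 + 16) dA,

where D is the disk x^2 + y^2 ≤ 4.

The region D is 0 ≤ r ≤ 2, 0 ≤ θ ≤ 2π in polar coordinates, where x = r cos(θ), y = r sin(θ), and dA = r dr dθ.

Under the substitution, the integrand becomes 4r^2 + 16, so

    ∬_D (4x^2 + 4y^2 + 16) dA = ∫_{0}^{2π} ∫_{0}^{2} (4r^2 + 16) · r dr dθ.

Inner integral (in r): ∫_{0}^{2} (4r^2 + 16) · r dr = 48.

Outer integral (in θ): ∫_{0}^{2π} (48) dθ = 96π.

Therefore ∬_D (4x^2 + 4y^2 + 16) dA = 96π.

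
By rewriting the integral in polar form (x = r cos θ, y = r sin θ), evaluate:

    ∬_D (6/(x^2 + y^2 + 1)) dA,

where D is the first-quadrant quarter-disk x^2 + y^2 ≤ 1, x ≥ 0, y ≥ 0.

The region D is 0 ≤ r ≤ 1, 0 ≤ θ ≤ π/2 in polar coordinates, where x = r cos(θ), y = r sin(θ), and dA = r dr dθ.

Under the substitution, the integrand becomes 6/(r^2 + 1), so

    ∬_D (6/(x^2 + y^2 + 1)) dA = ∫_{0}^{π/2} ∫_{0}^{1} (6/(r^2 + 1)) · r dr dθ.

Inner integral (in r): ∫_{0}^{1} (6/(r^2 + 1)) · r dr = log(8).

Outer integral (in θ): ∫_{0}^{π/2} (log(8)) dθ = log(8^(π/2)).

Therefore ∬_D (6/(x^2 + y^2 + 1)) dA = log(8^(π/2)).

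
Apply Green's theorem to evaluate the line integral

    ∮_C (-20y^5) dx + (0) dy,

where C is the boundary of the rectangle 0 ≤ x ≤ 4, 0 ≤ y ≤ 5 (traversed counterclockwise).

Green's theorem converts the closed line integral into a double integral over the enclosed region D:

    ∮_C P dx + Q dy = ∬_D (∂Q/∂x - ∂P/∂y) dA.

Here P = -20y^5, Q = 0, so

    ∂Q/∂x = 0,    ∂P/∂y = -100y^4,
    ∂Q/∂x - ∂P/∂y = 100y^4.

D is the region 0 ≤ x ≤ 4, 0 ≤ y ≤ 5. Evaluating the double integral:

    ∬_D (100y^4) dA = ∫_0^{4} ∫_0^{5} (100y^4) dy dx.

Inner (y from 0 to 5): 62500.
Outer (x from 0 to 4): 250000.

Therefore ∮_C P dx + Q dy = 250000.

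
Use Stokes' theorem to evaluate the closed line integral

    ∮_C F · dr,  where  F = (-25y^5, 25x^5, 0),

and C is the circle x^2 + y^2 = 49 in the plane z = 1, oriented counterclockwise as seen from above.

Let S be the flat disk x^2 + y^2 ≤ 49 in the plane z = 1, with upward unit normal n̂ = ẑ. By Stokes' theorem,

    ∮_C F · dr = ∬_S (∇ × F) · n̂ dS = ∬_D (curl F)_z dA,

where D is the disk x^2 + y^2 ≤ 49.

Compute the curl of F = (-25y^5, 25x^5, 0):
    (∇ × F)_x = ∂F_z/∂y - ∂F_y/∂z = 0,
    (∇ × F)_y = ∂F_x/∂z - ∂F_z/∂x = 0,
    (∇ × F)_z = ∂F_y/∂x - ∂F_x/∂y = 125x^4 + 125y^4.

On z = 1, (curl F)_z = 125x^4 + 125y^4.

Convert to polar (x = r cos θ, y = r sin θ, dA = r dr dθ); the integrand becomes 125r^4(sin(θ)^4 + cos(θ)^4), so

    ∬_D (curl F)_z dA = ∫_0^{2π} ∫_0^{7} (125r^4(sin(θ)^4 + cos(θ)^4)) · r dr dθ.

Inner (r from 0 to 7): 14706125sin(θ)^4/6 + 14706125cos(θ)^4/6.
Outer (θ from 0 to 2π): 14706125π/4.

Therefore ∮_C F · dr = 14706125π/4.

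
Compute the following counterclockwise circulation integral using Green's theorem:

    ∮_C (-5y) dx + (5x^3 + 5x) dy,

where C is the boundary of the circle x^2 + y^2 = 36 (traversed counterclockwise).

Green's theorem converts the closed line integral into a double integral over the enclosed region D:

    ∮_C P dx + Q dy = ∬_D (∂Q/∂x - ∂P/∂y) dA.

Here P = -5y, Q = 5x^3 + 5x, so

    ∂Q/∂x = 15x^2 + 5,    ∂P/∂y = -5,
    ∂Q/∂x - ∂P/∂y = 15x^2 + 10.

D is the region x^2 + y^2 ≤ 36. Evaluating the double integral:

In polar coordinates (x = r cos θ, y = r sin θ, dA = r dr dθ) the integrand becomes 15r^2cos(θ)^2 + 10, so

    ∬_D (15x^2 + 10) dA = ∫_0^{2π} ∫_0^{6} (15r^2cos(θ)^2 + 10) · r dr dθ.

Inner (r from 0 to 6): 4860cos(θ)^2 + 180.
Outer (θ from 0 to 2π): 5220π.

Therefore ∮_C P dx + Q dy = 5220π.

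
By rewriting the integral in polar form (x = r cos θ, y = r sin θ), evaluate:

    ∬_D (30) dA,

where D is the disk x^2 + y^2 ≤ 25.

The region D is 0 ≤ r ≤ 5, 0 ≤ θ ≤ 2π in polar coordinates, where x = r cos(θ), y = r sin(θ), and dA = r dr dθ.

Under the substitution, the integrand becomes 30, so

    ∬_D (30) dA = ∫_{0}^{2π} ∫_{0}^{5} (30) · r dr dθ.

Inner integral (in r): ∫_{0}^{5} (30) · r dr = 375.

Outer integral (in θ): ∫_{0}^{2π} (375) dθ = 750π.

Therefore ∬_D (30) dA = 750π.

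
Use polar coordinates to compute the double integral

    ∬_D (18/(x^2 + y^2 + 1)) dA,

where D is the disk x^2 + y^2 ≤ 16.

The region D is 0 ≤ r ≤ 4, 0 ≤ θ ≤ 2π in polar coordinates, where x = r cos(θ), y = r sin(θ), and dA = r dr dθ.

Under the substitution, the integrand becomes 18/(r^2 + 1), so

    ∬_D (18/(x^2 + y^2 + 1)) dA = ∫_{0}^{2π} ∫_{0}^{4} (18/(r^2 + 1)) · r dr dθ.

Inner integral (in r): ∫_{0}^{4} (18/(r^2 + 1)) · r dr = log(118587876497).

Outer integral (in θ): ∫_{0}^{2π} (log(118587876497)) dθ = 18π log(17).

Therefore ∬_D (18/(x^2 + y^2 + 1)) dA = 18π log(17).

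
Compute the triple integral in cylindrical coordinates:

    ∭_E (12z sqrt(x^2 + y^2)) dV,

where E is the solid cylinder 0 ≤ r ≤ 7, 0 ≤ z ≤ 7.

In cylindrical coordinates, x = r cos(θ), y = r sin(θ), z = z, and dV = r dr dθ dz.

The integrand becomes 12r z, so

    ∭_E (12z sqrt(x^2 + y^2)) dV = ∫_{0}^{2π} ∫_{0}^{7} ∫_{0}^{7} (12r z) · r dz dr dθ.

Inner (z): 294r^2.
Middle (r from 0 to 7): 33614.
Outer (θ): 67228π.

Therefore the triple integral equals 67228π.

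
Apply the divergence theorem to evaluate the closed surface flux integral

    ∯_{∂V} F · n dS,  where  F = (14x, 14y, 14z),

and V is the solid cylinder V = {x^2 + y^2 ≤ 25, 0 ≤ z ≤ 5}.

By the divergence theorem,

    ∯_{∂V} F · n dS = ∭_V (∇ · F) dV.

Compute the divergence:
    ∇ · F = ∂F_x/∂x + ∂F_y/∂y + ∂F_z/∂z = 14 + 14 + 14 = 42.

In cylindrical coordinates, x = r cos(θ), y = r sin(θ), z = z, dV = r dr dθ dz, with 0 ≤ r ≤ 5, 0 ≤ θ ≤ 2π, 0 ≤ z ≤ 5.

The integrand, after substitution and multiplying by the volume element, becomes (42) · r, so

    ∭_V (∇·F) dV = ∫_0^{2π} ∫_0^{5} ∫_0^{5} (42) · r dz dr dθ.

Inner (z from 0 to 5): 210r.
Middle (r from 0 to 5): 2625.
Outer (θ from 0 to 2π): 5250π.

Therefore ∯_{∂V} F · n dS = 5250π.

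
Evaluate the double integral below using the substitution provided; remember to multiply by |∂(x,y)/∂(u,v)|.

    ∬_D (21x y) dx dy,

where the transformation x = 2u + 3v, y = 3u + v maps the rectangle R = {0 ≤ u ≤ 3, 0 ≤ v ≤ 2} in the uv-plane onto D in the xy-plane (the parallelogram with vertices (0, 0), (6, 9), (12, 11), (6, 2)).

Compute the Jacobian determinant of (x, y) with respect to (u, v):

    ∂(x,y)/∂(u,v) = | 2  3 | = (2)(1) - (3)(3) = -7.
                   | 3  1 |

Its absolute value is |J| = 7 (the area scaling factor).

Substituting x = 2u + 3v, y = 3u + v into the integrand,

    21x y → 126u^2 + 231u v + 63v^2,

so the integral becomes

    ∬_R (126u^2 + 231u v + 63v^2) · |J| du dv = ∫_0^3 ∫_0^2 (882u^2 + 1617u v + 441v^2) dv du.

Inner (v): 1764u^2 + 3234u + 1176.
Outer (u): 33957.

Therefore ∬_D (21x y) dx dy = 33957.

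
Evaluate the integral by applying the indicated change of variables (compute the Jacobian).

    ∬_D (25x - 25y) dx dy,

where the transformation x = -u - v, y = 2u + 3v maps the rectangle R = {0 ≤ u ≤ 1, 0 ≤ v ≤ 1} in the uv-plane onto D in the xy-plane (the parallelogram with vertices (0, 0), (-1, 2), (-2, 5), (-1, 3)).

Compute the Jacobian determinant of (x, y) with respect to (u, v):

    ∂(x,y)/∂(u,v) = | -1  -1 | = (-1)(3) - (-1)(2) = -1.
                   | 2  3 |

Its absolute value is |J| = 1 (the area scaling factor).

Substituting x = -u - v, y = 2u + 3v into the integrand,

    25x - 25y → -75u - 100v,

so the integral becomes

    ∬_R (-75u - 100v) · |J| du dv = ∫_0^1 ∫_0^1 (-75u - 100v) dv du.

Inner (v): -75u - 50.
Outer (u): -175/2.

Therefore ∬_D (25x - 25y) dx dy = -175/2.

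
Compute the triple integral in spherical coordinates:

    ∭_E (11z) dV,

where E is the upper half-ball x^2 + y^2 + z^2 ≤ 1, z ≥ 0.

In spherical coordinates, x = ρ sin(φ) cos(θ), y = ρ sin(φ) sin(θ), z = ρ cos(φ), and dV = ρ^2 sin(φ) dρ dφ dθ.

The integrand becomes 11ρ cos(φ), so

    ∭_E (11z) dV = ∫_{0}^{2π} ∫_{0}^{π/2} ∫_{0}^{1} (11ρ cos(φ)) · ρ^2 sin(φ) dρ dφ dθ.

Inner (ρ): 11sin(2φ)/8.
Middle (φ): 11/8.
Outer (θ): 11π/4.

Therefore the triple integral equals 11π/4.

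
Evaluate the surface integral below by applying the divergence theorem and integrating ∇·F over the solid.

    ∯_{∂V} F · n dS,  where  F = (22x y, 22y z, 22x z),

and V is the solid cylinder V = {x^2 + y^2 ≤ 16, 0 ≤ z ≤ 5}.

By the divergence theorem,

    ∯_{∂V} F · n dS = ∭_V (∇ · F) dV.

Compute the divergence:
    ∇ · F = ∂F_x/∂x + ∂F_y/∂y + ∂F_z/∂z = 22y + 22z + 22x = 22x + 22y + 22z.

In cylindrical coordinates, x = r cos(θ), y = r sin(θ), z = z, dV = r dr dθ dz, with 0 ≤ r ≤ 4, 0 ≤ θ ≤ 2π, 0 ≤ z ≤ 5.

The integrand, after substitution and multiplying by the volume element, becomes (22sqrt(2)r sin(θ + π/4) + 22z) · r, so

    ∭_V (∇·F) dV = ∫_0^{2π} ∫_0^{4} ∫_0^{5} (22sqrt(2)r sin(θ + π/4) + 22z) · r dz dr dθ.

Inner (z from 0 to 5): 55r (2sqrt(2)r sin(θ + π/4) + 5).
Middle (r from 0 to 4): 7040sqrt(2)sin(θ + π/4)/3 + 2200.
Outer (θ from 0 to 2π): 4400π.

Therefore ∯_{∂V} F · n dS = 4400π.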